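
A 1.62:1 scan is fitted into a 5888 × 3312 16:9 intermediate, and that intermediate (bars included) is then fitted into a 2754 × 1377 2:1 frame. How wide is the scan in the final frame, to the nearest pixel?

1.62:1 in 5888×3312: fills the height, so the scan is 5365.44 × 3312.00.
The 16:9 canvas is height-limited in 2754×1377, giving 2448.00 × 1377.00; scale factor 0.4158.
Applying the same ×0.4158: 5365.44 → 2230.74.

2231 px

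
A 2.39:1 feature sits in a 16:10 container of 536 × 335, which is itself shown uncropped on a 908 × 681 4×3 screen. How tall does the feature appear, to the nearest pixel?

Inside the 536×335 canvas the feature is width-limited at 536.00 × 224.27.
The 16:10 canvas is width-limited in 908×681, giving 908.00 × 567.50; scale factor 1.6940.
The feature scales with it: height 224.27 × 1.6940 ≈ 379.92.

380 px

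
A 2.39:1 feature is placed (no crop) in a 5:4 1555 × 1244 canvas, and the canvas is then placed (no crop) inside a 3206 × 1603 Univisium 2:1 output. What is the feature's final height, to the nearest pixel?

2.39:1 in 1555×1244: fills the width, so the feature is 1555.00 × 650.63.
The 5:4 canvas is height-limited in 3206×1603, giving 2003.75 × 1603.00; scale factor 1.2886.
Applying the same ×1.2886: 650.63 → 838.39.

838 px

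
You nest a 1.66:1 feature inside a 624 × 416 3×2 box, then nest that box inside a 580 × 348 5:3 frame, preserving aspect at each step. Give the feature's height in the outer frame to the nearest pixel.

314 px

Inside the 624×416 canvas the feature is width-limited at 624.00 × 375.90.
Second fit — the 3×2 canvas into 580×348 spans the height: 522.00 × 348.00 (×0.8365 from 624×416).
The feature scales with it: height 375.90 × 0.8365 ≈ 314.46.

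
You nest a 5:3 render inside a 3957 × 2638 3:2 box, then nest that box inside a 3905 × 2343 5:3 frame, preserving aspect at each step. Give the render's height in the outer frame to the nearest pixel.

2109 px

Inside the 3957×2638 canvas the render is width-limited at 3957.00 × 2374.20.
Second fit — the 3:2 canvas into 3905×2343 spans the height: 3514.50 × 2343.00 (×0.8882 from 3957×2638).
Applying the same ×0.8882: 2374.20 → 2108.70.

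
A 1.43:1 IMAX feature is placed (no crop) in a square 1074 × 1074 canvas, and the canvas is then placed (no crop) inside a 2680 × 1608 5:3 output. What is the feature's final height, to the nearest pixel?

1.43:1 IMAX in 1074×1074: fills the width, so the feature is 1074.00 × 751.05.
The square canvas is height-limited in 2680×1608, giving 1608.00 × 1608.00; scale factor 1.4972.
Applying the same ×1.4972: 751.05 → 1124.48.

1124 px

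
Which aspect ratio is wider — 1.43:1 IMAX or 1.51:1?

1.43 and 1.51; 1.51 > 1.43.

1.51:1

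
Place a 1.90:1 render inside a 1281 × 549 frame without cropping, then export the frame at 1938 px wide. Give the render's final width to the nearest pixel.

In the 1281×549 frame the render fills the height: width = 549 × 1.900 ≈ 1043.10 px.
Scaling 1281 → 1938 is ×1.5129, so the width becomes 1043.10 × 1.5129 ≈ 1578.09 px.

1578 px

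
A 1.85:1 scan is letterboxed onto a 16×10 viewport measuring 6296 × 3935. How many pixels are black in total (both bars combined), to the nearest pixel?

3347941 pixels

Since 1.850 > 1.600, the scan is width-limited.
That makes the image 3403.2432 px tall (6296 / 1.850).
3935 − 3403.2432 = 531.7568 px of bars.
That's 531.7568 × 6296 ≈ 3347941 black pixels.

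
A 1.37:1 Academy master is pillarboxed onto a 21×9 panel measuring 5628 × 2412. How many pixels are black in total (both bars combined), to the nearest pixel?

1.37:1 Academy (1.370) < 21×9 (2.333), so the master fills the height.
Content width = 2412 × 1.370 ≈ 3304.4400 px.
Black = 5628 − 3304.4400 = 2323.5600 px.
Across the 2412-px span: 2323.5600 × 2412 ≈ 5604427 px.

5604427 pixels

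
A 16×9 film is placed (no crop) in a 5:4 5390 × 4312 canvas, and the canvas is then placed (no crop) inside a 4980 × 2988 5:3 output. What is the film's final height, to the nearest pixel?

First fit — 16×9 into 5390×4312 spans the width: 5390.00 × 3031.88.
5:4 in 4980×2988: fills the height, so the intermediate becomes 3735.00 × 2988.00 — a scale of ×0.6929.
The film scales with it: height 3031.88 × 0.6929 ≈ 2100.94.

2101 px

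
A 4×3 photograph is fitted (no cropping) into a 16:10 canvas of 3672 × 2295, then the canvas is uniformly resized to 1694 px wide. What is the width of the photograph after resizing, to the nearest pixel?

1412 px

Fitted into 3672×2295, the photograph spans the height; its width is 2295 × 4/3 ≈ 3060.00 px.
The frame scales by 1694/3672 = 0.4613; 3060.00 × 0.4613 ≈ 1411.67 px.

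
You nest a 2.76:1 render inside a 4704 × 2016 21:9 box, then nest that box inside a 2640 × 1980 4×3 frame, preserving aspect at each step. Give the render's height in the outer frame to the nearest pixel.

957 px

Inside the 4704×2016 canvas the render is width-limited at 4704.00 × 1704.35.
The 21:9 canvas is width-limited in 2640×1980, giving 2640.00 × 1131.43; scale factor 0.5612.
The render scales with it: height 1704.35 × 0.5612 ≈ 956.52.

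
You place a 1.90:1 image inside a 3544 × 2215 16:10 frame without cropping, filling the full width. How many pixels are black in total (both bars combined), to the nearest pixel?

1239467 pixels

That makes the image 1865.2632 px tall (3544 / 1.900).
Leftover height: 2215 − 1865.2632 = 349.7368 px.
That's 349.7368 × 3544 ≈ 1239467 black pixels.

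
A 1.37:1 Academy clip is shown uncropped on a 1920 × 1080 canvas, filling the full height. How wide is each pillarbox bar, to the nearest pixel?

That makes the image 1479.60 px wide (1080 × 1.370).
Black = 1920 − 1479.60 = 440.40 px, or 220.20 per bar.

220 px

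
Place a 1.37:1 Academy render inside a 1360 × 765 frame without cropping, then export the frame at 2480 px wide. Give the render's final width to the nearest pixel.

At 1360×765 the render is height-limited, so width = 765 × 1.370 ≈ 1048.05 px.
Resizing to 2480 px wide multiplies everything by 1.8235: 1048.05 → 1911.15 px.

1911 px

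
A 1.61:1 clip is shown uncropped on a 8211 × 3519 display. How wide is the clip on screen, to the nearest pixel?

Since 1.610 < 2.333, the clip is height-limited.
Content width = 3519 × 1.610 ≈ 5665.59 px.

5666 px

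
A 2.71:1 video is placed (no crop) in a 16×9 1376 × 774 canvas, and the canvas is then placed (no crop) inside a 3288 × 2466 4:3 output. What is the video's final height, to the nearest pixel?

2.71:1 in 1376×774: fills the width, so the video is 1376.00 × 507.75.
The 16×9 canvas is width-limited in 3288×2466, giving 3288.00 × 1849.50; scale factor 2.3895.
The video scales with it: height 507.75 × 2.3895 ≈ 1213.28.

1213 px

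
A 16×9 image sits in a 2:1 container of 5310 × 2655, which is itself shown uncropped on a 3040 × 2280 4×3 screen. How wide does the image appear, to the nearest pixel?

2702 px

First fit — 16×9 into 5310×2655 spans the height: 4720.00 × 2655.00.
The 2:1 canvas is width-limited in 3040×2280, giving 3040.00 × 1520.00; scale factor 0.5725.
The image scales with it: width 4720.00 × 0.5725 ≈ 2702.22.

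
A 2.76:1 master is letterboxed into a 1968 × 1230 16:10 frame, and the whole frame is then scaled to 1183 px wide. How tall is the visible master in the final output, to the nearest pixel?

Fitted into 1968×1230, the master spans the width; its height is 1968 / 2.760 ≈ 713.04 px.
Scaling 1968 → 1183 is ×0.6011, so the height becomes 713.04 × 0.6011 ≈ 428.62 px.

429 px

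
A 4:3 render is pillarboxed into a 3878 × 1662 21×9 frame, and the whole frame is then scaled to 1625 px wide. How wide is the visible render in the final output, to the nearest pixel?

929 px

In the 3878×1662 frame the render fills the height: width = 1662 × 4/3 ≈ 2216.00 px.
The frame scales by 1625/3878 = 0.4190; 2216.00 × 0.4190 ≈ 928.57 px.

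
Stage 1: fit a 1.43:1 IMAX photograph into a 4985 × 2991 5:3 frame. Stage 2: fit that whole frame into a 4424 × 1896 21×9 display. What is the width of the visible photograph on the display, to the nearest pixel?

First fit — 1.43:1 IMAX into 4985×2991 spans the height: 4277.13 × 2991.00.
The 5:3 canvas is height-limited in 4424×1896, giving 3160.00 × 1896.00; scale factor 0.6339.
The photograph scales with it: width 4277.13 × 0.6339 ≈ 2711.28.

2711 px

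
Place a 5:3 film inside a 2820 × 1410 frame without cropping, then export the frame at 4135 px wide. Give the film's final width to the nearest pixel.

3446 px

Fitted into 2820×1410, the film spans the height; its width is 1410 × 5/3 ≈ 2350.00 px.
Scaling 2820 → 4135 is ×1.4663, so the width becomes 2350.00 × 1.4663 ≈ 3445.83 px.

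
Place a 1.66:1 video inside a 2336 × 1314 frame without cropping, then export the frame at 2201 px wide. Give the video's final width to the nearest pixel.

In the 2336×1314 frame the video fills the height: width = 1314 × 1.660 ≈ 2181.24 px.
The frame scales by 2201/2336 = 0.9422; 2181.24 × 0.9422 ≈ 2055.18 px.

2055 px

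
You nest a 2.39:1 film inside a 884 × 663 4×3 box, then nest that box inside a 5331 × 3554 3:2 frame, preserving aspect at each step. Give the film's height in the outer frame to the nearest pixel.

1983 px

First fit — 2.39:1 into 884×663 spans the width: 884.00 × 369.87.
4×3 in 5331×3554: fills the height, so the intermediate becomes 4738.67 × 3554.00 — a scale of ×5.3605.
Applying the same ×5.3605: 369.87 → 1982.71.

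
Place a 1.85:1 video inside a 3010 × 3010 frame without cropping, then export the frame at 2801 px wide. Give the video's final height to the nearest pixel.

1514 px

Fitted into 3010×3010, the video spans the width; its height is 3010 / 1.850 ≈ 1627.03 px.
Resizing to 2801 px wide multiplies everything by 0.9306: 1627.03 → 1514.05 px.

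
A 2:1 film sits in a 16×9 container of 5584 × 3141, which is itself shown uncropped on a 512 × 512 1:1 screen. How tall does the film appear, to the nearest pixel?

First fit — 2:1 into 5584×3141 spans the width: 5584.00 × 2792.00.
16×9 in 512×512: fills the width, so the intermediate becomes 512.00 × 288.00 — a scale of ×0.0917.
So the film's height is 2792.00 × 0.0917 ≈ 256.00.

256 px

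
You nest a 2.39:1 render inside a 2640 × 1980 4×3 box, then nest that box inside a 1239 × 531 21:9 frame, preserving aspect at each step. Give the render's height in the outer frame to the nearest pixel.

296 px

Inside the 2640×1980 canvas the render is width-limited at 2640.00 × 1104.60.
Second fit — the 4×3 canvas into 1239×531 spans the height: 708.00 × 531.00 (×0.2682 from 2640×1980).
Applying the same ×0.2682: 1104.60 → 296.23.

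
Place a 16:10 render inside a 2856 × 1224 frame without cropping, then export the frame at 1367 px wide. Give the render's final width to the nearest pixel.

In the 2856×1224 frame the render fills the height: width = 1224 × 16/10 ≈ 1958.40 px.
Scaling 2856 → 1367 is ×0.4786, so the width becomes 1958.40 × 0.4786 ≈ 937.37 px.

937 px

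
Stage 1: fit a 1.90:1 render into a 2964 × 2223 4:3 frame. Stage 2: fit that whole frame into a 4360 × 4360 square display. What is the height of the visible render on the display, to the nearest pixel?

2295 px

1.90:1 in 2964×2223: fills the width, so the render is 2964.00 × 1560.00.
Second fit — the 4:3 canvas into 4360×4360 spans the width: 4360.00 × 3270.00 (×1.4710 from 2964×2223).
The render scales with it: height 1560.00 × 1.4710 ≈ 2294.74.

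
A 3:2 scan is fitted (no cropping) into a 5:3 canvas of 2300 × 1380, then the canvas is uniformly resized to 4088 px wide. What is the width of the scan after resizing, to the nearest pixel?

3679 px

Fitted into 2300×1380, the scan spans the height; its width is 1380 × 3/2 ≈ 2070.00 px.
Resizing to 4088 px wide multiplies everything by 1.7774: 2070.00 → 3679.20 px.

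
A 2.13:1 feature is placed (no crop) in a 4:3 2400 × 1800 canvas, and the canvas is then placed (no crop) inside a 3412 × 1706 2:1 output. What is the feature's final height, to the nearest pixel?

2.13:1 in 2400×1800: fills the width, so the feature is 2400.00 × 1126.76.
4:3 in 3412×1706: fills the height, so the intermediate becomes 2274.67 × 1706.00 — a scale of ×0.9478.
The feature scales with it: height 1126.76 × 0.9478 ≈ 1067.92.

1068 px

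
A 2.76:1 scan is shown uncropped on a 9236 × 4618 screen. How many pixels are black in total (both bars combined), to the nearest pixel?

11744712 pixels

Since 2.760 > 2.000, the scan is width-limited.
The scan is 9236 / 2.760 ≈ 3346.3768 px tall.
Black = 4618 − 3346.3768 = 1271.6232 px.
That's 1271.6232 × 9236 ≈ 11744712 black pixels.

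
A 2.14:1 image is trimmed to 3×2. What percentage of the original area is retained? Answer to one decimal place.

Going from 2.14:1 to 3×2 means cutting width while keeping height.
Fraction kept = (1.500)/(2.140) ≈ 70.09%.

70.1%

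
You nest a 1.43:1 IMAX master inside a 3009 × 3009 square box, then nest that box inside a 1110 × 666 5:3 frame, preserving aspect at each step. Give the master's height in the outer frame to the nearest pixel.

466 px

Inside the 3009×3009 canvas the master is width-limited at 3009.00 × 2104.20.
square in 1110×666: fills the height, so the intermediate becomes 666.00 × 666.00 — a scale of ×0.2213.
Applying the same ×0.2213: 2104.20 → 465.73.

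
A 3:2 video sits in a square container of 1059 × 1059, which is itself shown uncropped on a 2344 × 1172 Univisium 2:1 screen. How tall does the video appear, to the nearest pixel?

Inside the 1059×1059 canvas the video is width-limited at 1059.00 × 706.00.
The square canvas is height-limited in 2344×1172, giving 1172.00 × 1172.00; scale factor 1.1067.
Applying the same ×1.1067: 706.00 → 781.33.

781 px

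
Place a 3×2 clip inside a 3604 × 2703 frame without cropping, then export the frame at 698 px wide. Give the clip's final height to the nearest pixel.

In the 3604×2703 frame the clip fills the width: height = 3604 × 2/3 ≈ 2402.67 px.
The frame scales by 698/3604 = 0.1937; 2402.67 × 0.1937 ≈ 465.33 px.

465 px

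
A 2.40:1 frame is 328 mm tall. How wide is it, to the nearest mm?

787 mm

328 × 2.400 = 787.20.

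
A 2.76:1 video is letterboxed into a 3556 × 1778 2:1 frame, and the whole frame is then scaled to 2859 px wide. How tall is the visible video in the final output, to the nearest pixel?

Fitted into 3556×1778, the video spans the width; its height is 3556 / 2.760 ≈ 1288.41 px.
Scaling 3556 → 2859 is ×0.8040, so the height becomes 1288.41 × 0.8040 ≈ 1035.87 px.

1036 px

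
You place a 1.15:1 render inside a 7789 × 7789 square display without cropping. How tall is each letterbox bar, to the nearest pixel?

1.15:1 (1.150) > square (1.000), so the render fills the width.
Content height = 7789 / 1.150 ≈ 6773.04 px.
Leftover height: 7789 − 6773.04 = 1015.96 px → 507.98 each side.

508 px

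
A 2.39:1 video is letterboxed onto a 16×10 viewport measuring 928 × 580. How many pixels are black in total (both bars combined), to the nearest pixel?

177912 pixels

2.39:1 (2.390) > 16×10 (1.600), so the video fills the width.
Content height = 928 / 2.390 ≈ 388.2845 px.
580 − 388.2845 = 191.7155 px of bars.
That's 191.7155 × 928 ≈ 177912 black pixels.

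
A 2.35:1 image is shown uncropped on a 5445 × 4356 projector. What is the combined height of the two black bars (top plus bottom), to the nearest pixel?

2039 px

2.35:1 is wider than 5:4, so it spans the full width.
Content height = 5445 / 2.350 ≈ 2317.02 px.
Black = 4356 − 2317.02 = 2038.98 px.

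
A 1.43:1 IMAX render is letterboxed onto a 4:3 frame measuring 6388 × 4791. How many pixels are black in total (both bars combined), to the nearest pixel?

Since 1.430 > 1.333, the render is width-limited.
The render is 6388 / 1.430 ≈ 4467.1329 px tall.
4791 − 4467.1329 = 323.8671 px of bars.
Bar area = 323.8671 × 6388 ≈ 2068863 px.

2068863 pixels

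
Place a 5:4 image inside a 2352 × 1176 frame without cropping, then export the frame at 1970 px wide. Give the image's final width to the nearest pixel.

1231 px

At 2352×1176 the image is height-limited, so width = 1176 × 5/4 ≈ 1470.00 px.
The frame scales by 1970/2352 = 0.8376; 1470.00 × 0.8376 ≈ 1231.25 px.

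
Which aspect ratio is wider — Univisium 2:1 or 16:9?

Univisium 2:1 = 2 and 16:9 = 1.778; 2 > 1.778.

Univisium 2:1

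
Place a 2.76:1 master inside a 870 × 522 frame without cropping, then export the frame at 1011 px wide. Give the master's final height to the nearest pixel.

At 870×522 the master is width-limited, so height = 870 / 2.760 ≈ 315.22 px.
Resizing to 1011 px wide multiplies everything by 1.1621: 315.22 → 366.30 px.

366 px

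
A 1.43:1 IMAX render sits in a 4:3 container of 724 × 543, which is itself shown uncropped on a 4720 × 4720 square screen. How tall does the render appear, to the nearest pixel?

1.43:1 IMAX in 724×543: fills the width, so the render is 724.00 × 506.29.
The 4:3 canvas is width-limited in 4720×4720, giving 4720.00 × 3540.00; scale factor 6.5193.
Applying the same ×6.5193: 506.29 → 3300.70.

3301 px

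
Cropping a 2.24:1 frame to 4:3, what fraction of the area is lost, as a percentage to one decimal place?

40.5%

4:3 is narrower than 2.24:1, so the crop keeps the full height and trims the width.
Fraction kept = (1.333)/(2.240) ≈ 59.52%, so 40.48% is lost.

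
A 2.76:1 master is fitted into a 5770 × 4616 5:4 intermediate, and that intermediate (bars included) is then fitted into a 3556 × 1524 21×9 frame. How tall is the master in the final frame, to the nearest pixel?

690 px

Inside the 5770×4616 canvas the master is width-limited at 5770.00 × 2090.58.
Second fit — the 5:4 canvas into 3556×1524 spans the height: 1905.00 × 1524.00 (×0.3302 from 5770×4616).
Applying the same ×0.3302: 2090.58 → 690.22.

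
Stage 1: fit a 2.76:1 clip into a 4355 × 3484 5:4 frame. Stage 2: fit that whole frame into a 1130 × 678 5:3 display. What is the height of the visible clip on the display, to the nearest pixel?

307 px

Inside the 4355×3484 canvas the clip is width-limited at 4355.00 × 1577.90.
5:4 in 1130×678: fills the height, so the intermediate becomes 847.50 × 678.00 — a scale of ×0.1946.
The clip scales with it: height 1577.90 × 0.1946 ≈ 307.07.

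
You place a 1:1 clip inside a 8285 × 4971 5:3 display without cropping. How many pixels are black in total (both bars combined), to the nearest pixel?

16473894 pixels

1:1 (1.000) < 5:3 (1.667), so the clip fills the height.
That makes the image 4971.0000 px wide (4971 × 1/1).
Leftover width: 8285 − 4971.0000 = 3314.0000 px.
That's 3314.0000 × 4971 ≈ 16473894 black pixels.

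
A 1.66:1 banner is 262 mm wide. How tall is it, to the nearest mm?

158 mm

At 1.66:1, 262 / 1.660 ≈ 157.83.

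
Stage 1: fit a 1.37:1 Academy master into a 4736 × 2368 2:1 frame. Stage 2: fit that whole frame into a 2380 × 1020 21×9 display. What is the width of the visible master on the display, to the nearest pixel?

Inside the 4736×2368 canvas the master is height-limited at 3244.16 × 2368.00.
Second fit — the 2:1 canvas into 2380×1020 spans the height: 2040.00 × 1020.00 (×0.4307 from 4736×2368).
So the master's width is 3244.16 × 0.4307 ≈ 1397.40.

1397 px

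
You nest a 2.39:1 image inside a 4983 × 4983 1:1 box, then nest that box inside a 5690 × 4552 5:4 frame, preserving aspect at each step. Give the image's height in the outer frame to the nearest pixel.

2.39:1 in 4983×4983: fills the width, so the image is 4983.00 × 2084.94.
Second fit — the 1:1 canvas into 5690×4552 spans the height: 4552.00 × 4552.00 (×0.9135 from 4983×4983).
The image scales with it: height 2084.94 × 0.9135 ≈ 1904.60.

1905 px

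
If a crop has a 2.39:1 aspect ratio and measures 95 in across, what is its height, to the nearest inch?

40 in

95 / 2.390 = 39.75.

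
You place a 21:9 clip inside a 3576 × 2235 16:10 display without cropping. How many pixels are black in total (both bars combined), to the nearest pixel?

2511885 pixels

Since 2.333 > 1.600, the clip is width-limited.
Content height = 3576 × 9/21 ≈ 1532.5714 px.
Leftover height: 2235 − 1532.5714 = 702.4286 px.
That's 702.4286 × 3576 ≈ 2511885 black pixels.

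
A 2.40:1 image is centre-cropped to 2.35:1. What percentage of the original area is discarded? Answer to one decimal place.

2.1%

Going from 2.40:1 to 2.35:1 means cutting width while keeping height.
Fraction kept = (2.350)/(2.400) ≈ 97.92%, so 2.08% is lost.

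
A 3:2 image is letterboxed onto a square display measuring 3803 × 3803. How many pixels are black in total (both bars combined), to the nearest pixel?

3:2 is wider than square, so it spans the full width.
Content height = 3803 × 2/3 ≈ 2535.3333 px.
Leftover height: 3803 − 2535.3333 = 1267.6667 px.
That's 1267.6667 × 3803 ≈ 4820936 black pixels.

4820936 pixels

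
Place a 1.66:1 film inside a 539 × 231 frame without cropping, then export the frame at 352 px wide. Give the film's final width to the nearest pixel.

Fitted into 539×231, the film spans the height; its width is 231 × 1.660 ≈ 383.46 px.
The frame scales by 352/539 = 0.6531; 383.46 × 0.6531 ≈ 250.42 px.

250 px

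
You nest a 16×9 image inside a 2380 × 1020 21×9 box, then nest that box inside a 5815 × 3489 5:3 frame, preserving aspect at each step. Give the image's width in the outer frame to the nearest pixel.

4430 px

Inside the 2380×1020 canvas the image is height-limited at 1813.33 × 1020.00.
The 21×9 canvas is width-limited in 5815×3489, giving 5815.00 × 2492.14; scale factor 2.4433.
So the image's width is 1813.33 × 2.4433 ≈ 4430.48.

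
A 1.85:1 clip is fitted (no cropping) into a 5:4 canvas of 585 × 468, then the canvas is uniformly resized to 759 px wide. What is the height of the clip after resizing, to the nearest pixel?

410 px

Fitted into 585×468, the clip spans the width; its height is 585 / 1.850 ≈ 316.22 px.
The frame scales by 759/585 = 1.2974; 316.22 × 1.2974 ≈ 410.27 px.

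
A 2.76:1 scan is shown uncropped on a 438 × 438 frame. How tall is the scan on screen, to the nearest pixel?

2.76:1 is wider than square, so it spans the full width.
Content height = 438 / 2.760 ≈ 158.70 px.

159 px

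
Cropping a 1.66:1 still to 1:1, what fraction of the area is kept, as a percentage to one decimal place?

1:1 is narrower than 1.66:1, so the crop keeps the full height and trims the width.
(1.000)/(1.660) ≈ 0.602 of the area survives.

60.2%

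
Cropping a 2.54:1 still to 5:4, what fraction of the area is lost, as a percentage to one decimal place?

50.8%

The height stays; only width is cut (since 5:4 is narrower than 2.54:1).
(1.250)/(2.540) ≈ 0.492 of the area survives, leaving 50.79% discarded.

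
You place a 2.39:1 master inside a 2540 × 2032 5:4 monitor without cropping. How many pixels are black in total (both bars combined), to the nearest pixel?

2.39:1 is wider than 5:4, so it spans the full width.
That makes the image 1062.7615 px tall (2540 / 2.390).
Black = 2032 − 1062.7615 = 969.2385 px.
Bar area = 969.2385 × 2540 ≈ 2461866 px.

2461866 pixels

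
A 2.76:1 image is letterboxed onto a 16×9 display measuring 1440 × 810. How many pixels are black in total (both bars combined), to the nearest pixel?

415096 pixels

2.76:1 is wider than 16×9, so it spans the full width.
That makes the image 521.7391 px tall (1440 / 2.760).
Leftover height: 810 − 521.7391 = 288.2609 px.
That's 288.2609 × 1440 ≈ 415096 black pixels.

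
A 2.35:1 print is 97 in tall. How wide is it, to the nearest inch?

97 × 2.350 = 227.95.

228 in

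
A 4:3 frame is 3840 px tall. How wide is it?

3840 × 4/3 = 5120.

5120 px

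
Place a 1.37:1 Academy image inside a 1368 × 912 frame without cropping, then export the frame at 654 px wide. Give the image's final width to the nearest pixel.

At 1368×912 the image is height-limited, so width = 912 × 1.370 ≈ 1249.44 px.
The frame scales by 654/1368 = 0.4781; 1249.44 × 0.4781 ≈ 597.32 px.

597 px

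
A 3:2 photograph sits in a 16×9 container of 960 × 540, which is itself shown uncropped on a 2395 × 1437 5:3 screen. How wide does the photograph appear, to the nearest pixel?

Inside the 960×540 canvas the photograph is height-limited at 810.00 × 540.00.
Second fit — the 16×9 canvas into 2395×1437 spans the width: 2395.00 × 1347.19 (×2.4948 from 960×540).
The photograph scales with it: width 810.00 × 2.4948 ≈ 2020.78.

2021 px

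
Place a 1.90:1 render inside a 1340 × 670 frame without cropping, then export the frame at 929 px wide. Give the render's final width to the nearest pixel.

883 px

At 1340×670 the render is height-limited, so width = 670 × 1.900 ≈ 1273.00 px.
Scaling 1340 → 929 is ×0.6933, so the width becomes 1273.00 × 0.6933 ≈ 882.55 px.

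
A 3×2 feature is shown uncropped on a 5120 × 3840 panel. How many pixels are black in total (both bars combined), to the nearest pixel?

2184533 pixels

3×2 (1.500) > 4×3 (1.333), so the feature fills the width.
The feature is 5120 × 2/3 ≈ 3413.3333 px tall.
Leftover height: 3840 − 3413.3333 = 426.6667 px.
That's 426.6667 × 5120 ≈ 2184533 black pixels.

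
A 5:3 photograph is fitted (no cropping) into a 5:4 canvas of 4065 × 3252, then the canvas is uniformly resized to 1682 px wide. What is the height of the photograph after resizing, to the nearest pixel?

1009 px

At 4065×3252 the photograph is width-limited, so height = 4065 × 3/5 ≈ 2439.00 px.
The frame scales by 1682/4065 = 0.4138; 2439.00 × 0.4138 ≈ 1009.20 px.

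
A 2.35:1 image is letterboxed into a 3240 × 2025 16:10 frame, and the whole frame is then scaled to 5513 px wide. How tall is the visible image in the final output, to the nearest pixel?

Fitted into 3240×2025, the image spans the width; its height is 3240 / 2.350 ≈ 1378.72 px.
Scaling 3240 → 5513 is ×1.7015, so the height becomes 1378.72 × 1.7015 ≈ 2345.96 px.

2346 px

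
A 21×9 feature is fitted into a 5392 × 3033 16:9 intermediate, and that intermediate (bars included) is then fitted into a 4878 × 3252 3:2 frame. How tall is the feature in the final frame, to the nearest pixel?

Inside the 5392×3033 canvas the feature is width-limited at 5392.00 × 2310.86.
The 16:9 canvas is width-limited in 4878×3252, giving 4878.00 × 2743.88; scale factor 0.9047.
Applying the same ×0.9047: 2310.86 → 2090.57.

2091 px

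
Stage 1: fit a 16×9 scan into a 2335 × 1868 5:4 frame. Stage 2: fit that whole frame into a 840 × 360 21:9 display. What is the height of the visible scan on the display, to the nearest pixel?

First fit — 16×9 into 2335×1868 spans the width: 2335.00 × 1313.44.
5:4 in 840×360: fills the height, so the intermediate becomes 450.00 × 360.00 — a scale of ×0.1927.
The scan scales with it: height 1313.44 × 0.1927 ≈ 253.12.

253 px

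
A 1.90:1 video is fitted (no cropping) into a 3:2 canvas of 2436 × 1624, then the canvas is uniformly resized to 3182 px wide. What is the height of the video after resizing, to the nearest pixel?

1675 px

At 2436×1624 the video is width-limited, so height = 2436 / 1.900 ≈ 1282.11 px.
The frame scales by 3182/2436 = 1.3062; 1282.11 × 1.3062 ≈ 1674.74 px.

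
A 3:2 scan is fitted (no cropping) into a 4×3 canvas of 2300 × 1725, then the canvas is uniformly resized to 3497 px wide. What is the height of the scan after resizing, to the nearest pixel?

2331 px

Fitted into 2300×1725, the scan spans the width; its height is 2300 × 2/3 ≈ 1533.33 px.
Resizing to 3497 px wide multiplies everything by 1.5204: 1533.33 → 2331.33 px.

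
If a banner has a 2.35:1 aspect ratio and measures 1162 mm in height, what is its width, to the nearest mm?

2731 mm

Width = 1162 × 2.350 = 2730.70.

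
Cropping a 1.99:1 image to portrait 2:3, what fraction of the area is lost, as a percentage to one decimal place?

66.5%

The height stays; only width is cut (since portrait 2:3 is narrower than 1.99:1).
(0.667)/(1.990) ≈ 0.335 of the area survives, leaving 66.50% discarded.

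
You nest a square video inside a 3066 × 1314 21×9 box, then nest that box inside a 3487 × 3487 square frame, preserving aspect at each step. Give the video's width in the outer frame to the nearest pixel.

Inside the 3066×1314 canvas the video is height-limited at 1314.00 × 1314.00.
Second fit — the 21×9 canvas into 3487×3487 spans the width: 3487.00 × 1494.43 (×1.1373 from 3066×1314).
The video scales with it: width 1314.00 × 1.1373 ≈ 1494.43.

1494 px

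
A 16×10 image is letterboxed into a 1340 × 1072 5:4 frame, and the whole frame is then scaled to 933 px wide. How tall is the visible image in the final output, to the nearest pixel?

583 px

At 1340×1072 the image is width-limited, so height = 1340 × 10/16 ≈ 837.50 px.
Scaling 1340 → 933 is ×0.6963, so the height becomes 837.50 × 0.6963 ≈ 583.12 px.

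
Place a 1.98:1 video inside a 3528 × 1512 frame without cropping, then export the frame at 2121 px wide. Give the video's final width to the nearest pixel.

At 3528×1512 the video is height-limited, so width = 1512 × 1.980 ≈ 2993.76 px.
Scaling 3528 → 2121 is ×0.6012, so the width becomes 2993.76 × 0.6012 ≈ 1799.82 px.

1800 px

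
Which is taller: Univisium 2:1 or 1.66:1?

Univisium 2:1 = 2 and 1.66; 2 > 1.66. The smaller width-to-height ratio is the taller frame.

1.66:1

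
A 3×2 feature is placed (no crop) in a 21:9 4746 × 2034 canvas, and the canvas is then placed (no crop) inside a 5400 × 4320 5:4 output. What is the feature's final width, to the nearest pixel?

3471 px

First fit — 3×2 into 4746×2034 spans the height: 3051.00 × 2034.00.
Second fit — the 21:9 canvas into 5400×4320 spans the width: 5400.00 × 2314.29 (×1.1378 from 4746×2034).
So the feature's width is 3051.00 × 1.1378 ≈ 3471.43.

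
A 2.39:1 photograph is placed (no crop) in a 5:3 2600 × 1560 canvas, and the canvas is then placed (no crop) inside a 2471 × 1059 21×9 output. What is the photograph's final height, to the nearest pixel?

738 px

Inside the 2600×1560 canvas the photograph is width-limited at 2600.00 × 1087.87.
The 5:3 canvas is height-limited in 2471×1059, giving 1765.00 × 1059.00; scale factor 0.6788.
The photograph scales with it: height 1087.87 × 0.6788 ≈ 738.49.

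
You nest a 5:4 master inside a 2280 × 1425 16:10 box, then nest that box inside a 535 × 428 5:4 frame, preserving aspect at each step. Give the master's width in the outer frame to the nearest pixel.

5:4 in 2280×1425: fills the height, so the master is 1781.25 × 1425.00.
The 16:10 canvas is width-limited in 535×428, giving 535.00 × 334.38; scale factor 0.2346.
Applying the same ×0.2346: 1781.25 → 417.97.

418 px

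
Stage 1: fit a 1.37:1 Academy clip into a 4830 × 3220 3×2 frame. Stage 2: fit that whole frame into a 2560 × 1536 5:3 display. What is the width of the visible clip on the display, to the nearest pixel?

2104 px

Inside the 4830×3220 canvas the clip is height-limited at 4411.40 × 3220.00.
The 3×2 canvas is height-limited in 2560×1536, giving 2304.00 × 1536.00; scale factor 0.4770.
Applying the same ×0.4770: 4411.40 → 2104.32.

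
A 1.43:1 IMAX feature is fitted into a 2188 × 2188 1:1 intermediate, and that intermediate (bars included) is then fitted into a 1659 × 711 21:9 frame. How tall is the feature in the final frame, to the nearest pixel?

497 px

First fit — 1.43:1 IMAX into 2188×2188 spans the width: 2188.00 × 1530.07.
The 1:1 canvas is height-limited in 1659×711, giving 711.00 × 711.00; scale factor 0.3250.
So the feature's height is 1530.07 × 0.3250 ≈ 497.20.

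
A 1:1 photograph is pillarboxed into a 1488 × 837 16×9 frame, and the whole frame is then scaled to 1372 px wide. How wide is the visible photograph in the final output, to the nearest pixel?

772 px

At 1488×837 the photograph is height-limited, so width = 837 × 1/1 ≈ 837.00 px.
The frame scales by 1372/1488 = 0.9220; 837.00 × 0.9220 ≈ 771.75 px.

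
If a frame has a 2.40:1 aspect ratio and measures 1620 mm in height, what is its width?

3888 mm

1620 × 2.400 = 3888.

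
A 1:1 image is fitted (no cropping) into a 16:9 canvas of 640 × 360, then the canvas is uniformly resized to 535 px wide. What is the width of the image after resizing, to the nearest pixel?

At 640×360 the image is height-limited, so width = 360 × 1/1 ≈ 360.00 px.
Resizing to 535 px wide multiplies everything by 0.8359: 360.00 → 300.94 px.

301 px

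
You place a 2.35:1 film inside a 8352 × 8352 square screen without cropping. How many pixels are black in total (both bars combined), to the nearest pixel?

40072541 pixels

2.35:1 (2.350) > square (1.000), so the film fills the width.
That makes the image 3554.0426 px tall (8352 / 2.350).
Black = 8352 − 3554.0426 = 4797.9574 px.
Bar area = 4797.9574 × 8352 ≈ 40072541 px.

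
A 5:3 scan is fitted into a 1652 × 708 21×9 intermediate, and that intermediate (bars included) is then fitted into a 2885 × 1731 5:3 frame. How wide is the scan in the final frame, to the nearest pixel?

2061 px

5:3 in 1652×708: fills the height, so the scan is 1180.00 × 708.00.
21×9 in 2885×1731: fills the width, so the intermediate becomes 2885.00 × 1236.43 — a scale of ×1.7464.
Applying the same ×1.7464: 1180.00 → 2060.71.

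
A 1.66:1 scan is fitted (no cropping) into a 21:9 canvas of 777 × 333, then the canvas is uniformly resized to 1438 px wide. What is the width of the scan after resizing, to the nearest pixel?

At 777×333 the scan is height-limited, so width = 333 × 1.660 ≈ 552.78 px.
The frame scales by 1438/777 = 1.8507; 552.78 × 1.8507 ≈ 1023.03 px.

1023 px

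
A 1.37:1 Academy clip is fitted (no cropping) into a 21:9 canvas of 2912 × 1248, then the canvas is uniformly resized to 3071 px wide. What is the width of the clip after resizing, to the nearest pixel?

1803 px

At 2912×1248 the clip is height-limited, so width = 1248 × 1.370 ≈ 1709.76 px.
The frame scales by 3071/2912 = 1.0546; 1709.76 × 1.0546 ≈ 1803.12 px.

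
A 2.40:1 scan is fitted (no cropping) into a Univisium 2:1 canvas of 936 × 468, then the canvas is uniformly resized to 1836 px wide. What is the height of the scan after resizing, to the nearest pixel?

765 px

In the 936×468 frame the scan fills the width: height = 936 / 2.400 ≈ 390.00 px.
The frame scales by 1836/936 = 1.9615; 390.00 × 1.9615 ≈ 765.00 px.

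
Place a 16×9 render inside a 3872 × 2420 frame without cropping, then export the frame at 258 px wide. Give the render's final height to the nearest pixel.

Fitted into 3872×2420, the render spans the width; its height is 3872 × 9/16 ≈ 2178.00 px.
The frame scales by 258/3872 = 0.0666; 2178.00 × 0.0666 ≈ 145.12 px.

145 px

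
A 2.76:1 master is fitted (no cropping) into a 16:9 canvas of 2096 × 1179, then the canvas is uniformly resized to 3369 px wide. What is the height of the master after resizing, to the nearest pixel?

At 2096×1179 the master is width-limited, so height = 2096 / 2.760 ≈ 759.42 px.
Resizing to 3369 px wide multiplies everything by 1.6073: 759.42 → 1220.65 px.

1221 px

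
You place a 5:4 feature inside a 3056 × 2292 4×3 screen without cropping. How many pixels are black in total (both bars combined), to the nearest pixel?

5:4 is narrower than 4×3, so it spans the full height.
That makes the image 2865.0000 px wide (2292 × 5/4).
Black = 3056 − 2865.0000 = 191.0000 px.
Bar area = 191.0000 × 2292 ≈ 437772 px.

437772 pixels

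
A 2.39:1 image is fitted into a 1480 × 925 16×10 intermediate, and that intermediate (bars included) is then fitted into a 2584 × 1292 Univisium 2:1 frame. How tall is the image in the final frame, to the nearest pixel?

865 px

2.39:1 in 1480×925: fills the width, so the image is 1480.00 × 619.25.
Second fit — the 16×10 canvas into 2584×1292 spans the height: 2067.20 × 1292.00 (×1.3968 from 1480×925).
Applying the same ×1.3968: 619.25 → 864.94.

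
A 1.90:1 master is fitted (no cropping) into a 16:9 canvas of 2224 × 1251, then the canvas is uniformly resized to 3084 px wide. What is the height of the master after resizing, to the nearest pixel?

1623 px

Fitted into 2224×1251, the master spans the width; its height is 2224 / 1.900 ≈ 1170.53 px.
The frame scales by 3084/2224 = 1.3867; 1170.53 × 1.3867 ≈ 1623.16 px.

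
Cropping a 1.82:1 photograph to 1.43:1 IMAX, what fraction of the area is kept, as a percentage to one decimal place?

78.6%

1.43:1 IMAX is narrower than 1.82:1, so the crop keeps the full height and trims the width.
Fraction kept = (1.430)/(1.820) ≈ 78.57%.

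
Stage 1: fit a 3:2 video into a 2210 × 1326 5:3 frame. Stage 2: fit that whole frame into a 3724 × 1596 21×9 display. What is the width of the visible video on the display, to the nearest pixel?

3:2 in 2210×1326: fills the height, so the video is 1989.00 × 1326.00.
Second fit — the 5:3 canvas into 3724×1596 spans the height: 2660.00 × 1596.00 (×1.2036 from 2210×1326).
So the video's width is 1989.00 × 1.2036 ≈ 2394.00.

2394 px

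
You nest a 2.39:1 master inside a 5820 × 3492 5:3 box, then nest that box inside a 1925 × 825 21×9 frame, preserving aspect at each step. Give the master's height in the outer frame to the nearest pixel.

2.39:1 in 5820×3492: fills the width, so the master is 5820.00 × 2435.15.
5:3 in 1925×825: fills the height, so the intermediate becomes 1375.00 × 825.00 — a scale of ×0.2363.
The master scales with it: height 2435.15 × 0.2363 ≈ 575.31.

575 px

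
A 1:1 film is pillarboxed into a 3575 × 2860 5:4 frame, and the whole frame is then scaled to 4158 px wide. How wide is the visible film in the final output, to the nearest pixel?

At 3575×2860 the film is height-limited, so width = 2860 × 1/1 ≈ 2860.00 px.
Resizing to 4158 px wide multiplies everything by 1.1631: 2860.00 → 3326.40 px.

3326 px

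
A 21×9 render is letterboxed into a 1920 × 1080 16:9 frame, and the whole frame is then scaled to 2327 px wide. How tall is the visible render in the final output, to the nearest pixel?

In the 1920×1080 frame the render fills the width: height = 1920 × 9/21 ≈ 822.86 px.
The frame scales by 2327/1920 = 1.2120; 822.86 × 1.2120 ≈ 997.29 px.

997 px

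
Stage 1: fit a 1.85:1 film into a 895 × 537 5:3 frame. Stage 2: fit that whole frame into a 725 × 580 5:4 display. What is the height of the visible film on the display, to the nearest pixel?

392 px

Inside the 895×537 canvas the film is width-limited at 895.00 × 483.78.
Second fit — the 5:3 canvas into 725×580 spans the width: 725.00 × 435.00 (×0.8101 from 895×537).
Applying the same ×0.8101: 483.78 → 391.89.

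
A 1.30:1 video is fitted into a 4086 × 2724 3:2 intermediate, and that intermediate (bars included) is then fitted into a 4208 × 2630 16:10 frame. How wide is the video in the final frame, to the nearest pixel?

3419 px

Inside the 4086×2724 canvas the video is height-limited at 3541.20 × 2724.00.
The 3:2 canvas is height-limited in 4208×2630, giving 3945.00 × 2630.00; scale factor 0.9655.
The video scales with it: width 3541.20 × 0.9655 ≈ 3419.00.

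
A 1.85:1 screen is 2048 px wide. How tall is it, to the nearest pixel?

Height = 2048 / 1.850 = 1107.03.

1107 px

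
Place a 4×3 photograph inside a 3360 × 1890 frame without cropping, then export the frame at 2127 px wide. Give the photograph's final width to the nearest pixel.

At 3360×1890 the photograph is height-limited, so width = 1890 × 4/3 ≈ 2520.00 px.
Scaling 3360 → 2127 is ×0.6330, so the width becomes 2520.00 × 0.6330 ≈ 1595.25 px.

1595 px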